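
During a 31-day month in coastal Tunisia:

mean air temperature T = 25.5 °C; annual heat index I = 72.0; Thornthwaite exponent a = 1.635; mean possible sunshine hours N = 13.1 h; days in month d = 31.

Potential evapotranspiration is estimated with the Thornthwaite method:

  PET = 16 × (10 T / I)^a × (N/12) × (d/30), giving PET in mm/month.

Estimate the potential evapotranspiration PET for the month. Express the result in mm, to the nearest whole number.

143 mm

10T/I = 10 × 25.5 / 72.0 = 3.5417
(10T/I)^a = 3.5417^1.635 = 7.9061
Uncorrected PET = 16 × 7.9061 = 126.498 mm
Correction = (N/12)(d/30) = (13.1/12)(31/30) = 1.1281
PET = 126.498 × 1.1281 = 142.702 mm/month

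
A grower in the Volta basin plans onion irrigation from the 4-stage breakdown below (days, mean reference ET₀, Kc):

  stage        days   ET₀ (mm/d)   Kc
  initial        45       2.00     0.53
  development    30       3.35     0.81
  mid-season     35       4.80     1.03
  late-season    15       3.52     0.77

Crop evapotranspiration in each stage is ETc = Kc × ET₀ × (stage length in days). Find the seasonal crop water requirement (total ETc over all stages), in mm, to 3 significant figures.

343 mm

initial: 0.53 × 2.00 × 45 = 47.70 mm
development: 0.81 × 3.35 × 30 = 81.41 mm
mid-season: 1.03 × 4.80 × 35 = 173.04 mm
late-season: 0.77 × 3.52 × 15 = 40.66 mm
Seasonal total = 342.81 mm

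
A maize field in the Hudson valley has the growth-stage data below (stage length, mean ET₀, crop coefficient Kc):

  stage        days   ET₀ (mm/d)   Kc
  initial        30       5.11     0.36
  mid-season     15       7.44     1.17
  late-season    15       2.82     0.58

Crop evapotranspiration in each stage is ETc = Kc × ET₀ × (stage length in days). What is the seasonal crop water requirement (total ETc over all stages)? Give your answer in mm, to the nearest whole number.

210 mm

initial: 0.36 × 5.11 × 30 = 55.19 mm
mid-season: 1.17 × 7.44 × 15 = 130.57 mm
late-season: 0.58 × 2.82 × 15 = 24.53 mm
Seasonal total = 210.29 mm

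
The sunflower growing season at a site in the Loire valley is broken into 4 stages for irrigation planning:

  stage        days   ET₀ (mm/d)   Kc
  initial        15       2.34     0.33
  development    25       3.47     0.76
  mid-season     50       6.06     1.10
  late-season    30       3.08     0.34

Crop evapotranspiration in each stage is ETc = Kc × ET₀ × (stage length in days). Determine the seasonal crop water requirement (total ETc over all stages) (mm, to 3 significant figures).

442 mm

initial: 0.33 × 2.34 × 15 = 11.58 mm
development: 0.76 × 3.47 × 25 = 65.93 mm
mid-season: 1.10 × 6.06 × 50 = 333.30 mm
late-season: 0.34 × 3.08 × 30 = 31.42 mm
Seasonal total = 442.23 mm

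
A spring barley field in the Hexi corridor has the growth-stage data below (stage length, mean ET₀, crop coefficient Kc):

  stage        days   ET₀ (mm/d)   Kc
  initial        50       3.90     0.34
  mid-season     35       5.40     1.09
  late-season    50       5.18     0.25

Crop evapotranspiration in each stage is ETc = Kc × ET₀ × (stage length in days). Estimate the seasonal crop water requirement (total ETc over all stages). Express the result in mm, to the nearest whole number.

337 mm

initial: 0.34 × 3.90 × 50 = 66.30 mm
mid-season: 1.09 × 5.40 × 35 = 206.01 mm
late-season: 0.25 × 5.18 × 50 = 64.75 mm
Seasonal total = 337.06 mm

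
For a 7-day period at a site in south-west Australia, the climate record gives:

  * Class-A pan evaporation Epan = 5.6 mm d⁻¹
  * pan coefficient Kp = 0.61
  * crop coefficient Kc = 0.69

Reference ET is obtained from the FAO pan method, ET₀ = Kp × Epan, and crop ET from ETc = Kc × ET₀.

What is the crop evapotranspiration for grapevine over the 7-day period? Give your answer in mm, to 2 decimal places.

16.50 mm

ET₀ = 0.61 × 5.6 = 3.4160 mm/d
ETc = Kc × ET₀ = 0.69 × 3.4160 = 2.3570 mm/d
Over 7 days: 2.3570 × 7 = 16.499 mm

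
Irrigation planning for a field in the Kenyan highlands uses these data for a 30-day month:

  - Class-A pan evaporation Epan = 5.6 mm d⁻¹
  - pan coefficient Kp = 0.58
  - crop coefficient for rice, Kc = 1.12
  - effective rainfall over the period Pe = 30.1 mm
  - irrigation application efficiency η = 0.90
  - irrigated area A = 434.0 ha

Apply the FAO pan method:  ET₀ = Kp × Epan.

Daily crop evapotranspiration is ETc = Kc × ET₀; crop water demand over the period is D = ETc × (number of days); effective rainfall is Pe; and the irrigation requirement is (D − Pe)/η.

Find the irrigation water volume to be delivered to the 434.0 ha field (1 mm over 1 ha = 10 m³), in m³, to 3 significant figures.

381000 m³

ET₀ = 0.58 × 5.6 = 3.2480 mm/d
ETc = Kc × ET₀ = 1.12 × 3.2480 = 3.6378 mm/d
Crop demand D = ETc × 30 d = 3.6378 × 30 = 109.134 mm
D − Pe = 109.134 − 30.1 = 79.034 mm
Gross irrigation = 79.034 / 0.90 = 87.816 mm
Volume = 87.816 mm × 434.0 ha × 10 = 381121.4 m³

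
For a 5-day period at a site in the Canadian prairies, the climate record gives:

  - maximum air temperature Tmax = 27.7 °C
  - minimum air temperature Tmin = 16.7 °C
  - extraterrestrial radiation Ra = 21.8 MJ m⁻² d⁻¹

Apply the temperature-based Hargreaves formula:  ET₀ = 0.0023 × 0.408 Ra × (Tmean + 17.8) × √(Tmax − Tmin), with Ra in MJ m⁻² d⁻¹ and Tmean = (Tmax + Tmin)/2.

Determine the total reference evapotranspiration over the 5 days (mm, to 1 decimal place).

13.6 mm

Tmean = (27.7 + 16.7)/2 = 22.20 °C
0.408 Ra = 0.408 × 21.8 = 8.8944 mm/d equivalent
ET₀ = 0.0023 × 8.8944 × (22.20 + 17.8) × √11.0 = 0.0023 × 8.8944 × 40.00 × 3.3166 = 2.7139 mm/d
Over 5 days: 2.7139 × 5 = 13.570 mm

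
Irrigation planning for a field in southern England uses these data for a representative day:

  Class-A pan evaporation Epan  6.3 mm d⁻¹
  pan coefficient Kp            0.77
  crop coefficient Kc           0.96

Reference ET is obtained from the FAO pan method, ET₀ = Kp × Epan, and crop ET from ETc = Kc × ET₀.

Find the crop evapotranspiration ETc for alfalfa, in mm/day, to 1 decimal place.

ET₀ = 0.77 × 6.3 = 4.8510 mm/d
ETc = Kc × ET₀ = 0.96 × 4.8510 = 4.6570 mm/d

4.7 mm/day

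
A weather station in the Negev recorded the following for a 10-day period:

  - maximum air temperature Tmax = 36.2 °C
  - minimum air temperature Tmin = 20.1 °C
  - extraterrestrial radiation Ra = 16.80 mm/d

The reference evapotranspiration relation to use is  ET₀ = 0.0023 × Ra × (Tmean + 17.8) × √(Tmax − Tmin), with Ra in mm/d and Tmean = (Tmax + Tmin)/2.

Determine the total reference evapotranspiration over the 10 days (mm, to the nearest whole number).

Tmean = (36.2 + 20.1)/2 = 28.15 °C
ET₀ = 0.0023 × 16.80 × (28.15 + 17.8) × √16.1 = 0.0023 × 16.80 × 45.95 × 4.0125 = 7.1242 mm/d
Over 10 days: 7.1242 × 10 = 71.242 mm

71 mm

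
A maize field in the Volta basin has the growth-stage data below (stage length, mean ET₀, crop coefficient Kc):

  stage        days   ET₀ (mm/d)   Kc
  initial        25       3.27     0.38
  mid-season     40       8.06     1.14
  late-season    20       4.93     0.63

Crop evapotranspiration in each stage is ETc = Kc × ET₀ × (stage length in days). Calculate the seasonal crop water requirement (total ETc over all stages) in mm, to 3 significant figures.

461 mm

initial: 0.38 × 3.27 × 25 = 31.07 mm
mid-season: 1.14 × 8.06 × 40 = 367.54 mm
late-season: 0.63 × 4.93 × 20 = 62.12 mm
Seasonal total = 460.73 mm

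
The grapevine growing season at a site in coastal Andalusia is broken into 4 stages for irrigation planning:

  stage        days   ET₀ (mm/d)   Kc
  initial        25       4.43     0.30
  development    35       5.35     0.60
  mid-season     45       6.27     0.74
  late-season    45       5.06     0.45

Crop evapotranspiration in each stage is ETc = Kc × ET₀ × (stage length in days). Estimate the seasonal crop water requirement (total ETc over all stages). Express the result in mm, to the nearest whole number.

457 mm

initial: 0.30 × 4.43 × 25 = 33.23 mm
development: 0.60 × 5.35 × 35 = 112.35 mm
mid-season: 0.74 × 6.27 × 45 = 208.79 mm
late-season: 0.45 × 5.06 × 45 = 102.47 mm
Seasonal total = 456.84 mm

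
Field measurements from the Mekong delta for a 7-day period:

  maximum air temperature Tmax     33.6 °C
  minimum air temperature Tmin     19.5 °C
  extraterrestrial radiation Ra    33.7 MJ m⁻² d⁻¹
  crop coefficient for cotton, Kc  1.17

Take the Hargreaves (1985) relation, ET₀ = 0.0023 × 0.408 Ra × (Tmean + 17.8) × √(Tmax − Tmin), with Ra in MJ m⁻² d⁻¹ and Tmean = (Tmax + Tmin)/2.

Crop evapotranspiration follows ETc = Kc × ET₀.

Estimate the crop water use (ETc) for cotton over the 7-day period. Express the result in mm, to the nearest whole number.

43 mm

Tmean = (33.6 + 19.5)/2 = 26.55 °C
0.408 Ra = 0.408 × 33.7 = 13.7496 mm/d equivalent
ET₀ = 0.0023 × 13.7496 × (26.55 + 17.8) × √14.1 = 0.0023 × 13.7496 × 44.35 × 3.7550 = 5.2665 mm/d
ETc = Kc × ET₀ = 1.17 × 5.2665 = 6.1618 mm/d
Over 7 days: 6.1618 × 7 = 43.133 mm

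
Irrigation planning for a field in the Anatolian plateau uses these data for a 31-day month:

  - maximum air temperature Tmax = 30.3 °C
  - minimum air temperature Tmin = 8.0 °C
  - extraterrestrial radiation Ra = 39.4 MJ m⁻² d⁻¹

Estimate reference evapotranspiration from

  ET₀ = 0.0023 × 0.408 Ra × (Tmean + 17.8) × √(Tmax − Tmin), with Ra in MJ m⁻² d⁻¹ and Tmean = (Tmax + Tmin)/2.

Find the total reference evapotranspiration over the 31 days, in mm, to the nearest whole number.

Tmean = (30.3 + 8.0)/2 = 19.15 °C
0.408 Ra = 0.408 × 39.4 = 16.0752 mm/d equivalent
ET₀ = 0.0023 × 16.0752 × (19.15 + 17.8) × √22.3 = 0.0023 × 16.0752 × 36.95 × 4.7223 = 6.4514 mm/d
Over 31 days: 6.4514 × 31 = 199.993 mm

200 mm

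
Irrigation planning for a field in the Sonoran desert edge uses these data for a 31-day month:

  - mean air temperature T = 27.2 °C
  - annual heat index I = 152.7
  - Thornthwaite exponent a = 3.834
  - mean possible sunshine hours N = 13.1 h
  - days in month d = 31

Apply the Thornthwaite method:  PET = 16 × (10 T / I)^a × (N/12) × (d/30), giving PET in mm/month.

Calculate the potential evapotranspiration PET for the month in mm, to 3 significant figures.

165 mm

10T/I = 10 × 27.2 / 152.7 = 1.7813
(10T/I)^a = 1.7813^3.834 = 9.1480
Uncorrected PET = 16 × 9.1480 = 146.368 mm
Correction = (N/12)(d/30) = (13.1/12)(31/30) = 1.1281
PET = 146.368 × 1.1281 = 165.118 mm/month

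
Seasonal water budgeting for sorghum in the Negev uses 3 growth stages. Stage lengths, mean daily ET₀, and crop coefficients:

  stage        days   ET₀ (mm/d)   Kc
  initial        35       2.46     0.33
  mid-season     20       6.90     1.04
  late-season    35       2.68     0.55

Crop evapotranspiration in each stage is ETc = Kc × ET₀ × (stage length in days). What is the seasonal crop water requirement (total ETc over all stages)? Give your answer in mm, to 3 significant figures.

224 mm

initial: 0.33 × 2.46 × 35 = 28.41 mm
mid-season: 1.04 × 6.90 × 20 = 143.52 mm
late-season: 0.55 × 2.68 × 35 = 51.59 mm
Seasonal total = 223.52 mm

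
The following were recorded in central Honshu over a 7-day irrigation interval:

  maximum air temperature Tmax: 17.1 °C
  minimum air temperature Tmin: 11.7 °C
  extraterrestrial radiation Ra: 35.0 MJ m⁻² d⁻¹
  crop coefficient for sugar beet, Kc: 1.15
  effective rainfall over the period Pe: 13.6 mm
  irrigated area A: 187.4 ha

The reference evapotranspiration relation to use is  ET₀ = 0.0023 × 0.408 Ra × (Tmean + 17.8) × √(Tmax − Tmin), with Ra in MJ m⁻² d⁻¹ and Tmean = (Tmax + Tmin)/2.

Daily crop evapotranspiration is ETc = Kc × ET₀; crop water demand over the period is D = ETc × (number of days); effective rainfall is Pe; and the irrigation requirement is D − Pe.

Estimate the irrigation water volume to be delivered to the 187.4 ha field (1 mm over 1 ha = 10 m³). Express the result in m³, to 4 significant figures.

Tmean = (17.1 + 11.7)/2 = 14.40 °C
0.408 Ra = 0.408 × 35.0 = 14.2800 mm/d equivalent
ET₀ = 0.0023 × 14.2800 × (14.40 + 17.8) × √5.4 = 0.0023 × 14.2800 × 32.20 × 2.3238 = 2.4576 mm/d
ETc = Kc × ET₀ = 1.15 × 2.4576 = 2.8262 mm/d
Crop demand D = ETc × 7 d = 2.8262 × 7 = 19.783 mm
D − Pe = 19.783 − 13.6 = 6.183 mm
Volume = 6.183 mm × 187.4 ha × 10 = 11586.9 m³

11590 m³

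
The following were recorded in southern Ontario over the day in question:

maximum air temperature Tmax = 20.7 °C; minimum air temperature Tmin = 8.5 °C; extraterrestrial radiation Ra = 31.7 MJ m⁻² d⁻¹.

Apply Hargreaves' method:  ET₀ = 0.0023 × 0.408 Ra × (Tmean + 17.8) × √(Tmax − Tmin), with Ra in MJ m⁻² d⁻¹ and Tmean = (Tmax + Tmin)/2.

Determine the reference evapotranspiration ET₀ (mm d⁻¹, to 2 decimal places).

Tmean = (20.7 + 8.5)/2 = 14.60 °C
0.408 Ra = 0.408 × 31.7 = 12.9336 mm/d equivalent
ET₀ = 0.0023 × 12.9336 × (14.60 + 17.8) × √12.2 = 0.0023 × 12.9336 × 32.40 × 3.4928 = 3.3664 mm/d

3.37 mm d⁻¹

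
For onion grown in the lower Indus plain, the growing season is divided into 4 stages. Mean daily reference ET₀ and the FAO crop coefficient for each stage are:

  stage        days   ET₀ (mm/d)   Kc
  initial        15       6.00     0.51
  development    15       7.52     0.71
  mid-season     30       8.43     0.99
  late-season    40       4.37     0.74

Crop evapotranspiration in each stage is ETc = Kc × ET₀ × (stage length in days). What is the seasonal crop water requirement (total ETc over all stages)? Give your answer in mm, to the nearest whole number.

506 mm

initial: 0.51 × 6.00 × 15 = 45.90 mm
development: 0.71 × 7.52 × 15 = 80.09 mm
mid-season: 0.99 × 8.43 × 30 = 250.37 mm
late-season: 0.74 × 4.37 × 40 = 129.35 mm
Seasonal total = 505.71 mm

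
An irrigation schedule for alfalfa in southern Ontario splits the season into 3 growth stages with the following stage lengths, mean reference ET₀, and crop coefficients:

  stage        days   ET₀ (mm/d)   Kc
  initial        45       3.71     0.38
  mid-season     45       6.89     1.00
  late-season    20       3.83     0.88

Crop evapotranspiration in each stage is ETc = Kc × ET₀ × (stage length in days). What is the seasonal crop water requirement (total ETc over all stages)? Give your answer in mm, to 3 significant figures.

initial: 0.38 × 3.71 × 45 = 63.44 mm
mid-season: 1.00 × 6.89 × 45 = 310.05 mm
late-season: 0.88 × 3.83 × 20 = 67.41 mm
Seasonal total = 440.90 mm

441 mm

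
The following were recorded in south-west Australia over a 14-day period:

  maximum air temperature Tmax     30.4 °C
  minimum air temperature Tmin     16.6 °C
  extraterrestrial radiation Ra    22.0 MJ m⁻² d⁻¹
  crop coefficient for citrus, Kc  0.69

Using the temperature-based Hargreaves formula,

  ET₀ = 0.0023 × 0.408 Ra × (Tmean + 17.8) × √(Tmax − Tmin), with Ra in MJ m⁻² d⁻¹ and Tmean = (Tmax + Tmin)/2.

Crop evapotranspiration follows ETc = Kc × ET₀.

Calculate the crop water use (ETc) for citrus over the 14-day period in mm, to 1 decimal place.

30.6 mm

Tmean = (30.4 + 16.6)/2 = 23.50 °C
0.408 Ra = 0.408 × 22.0 = 8.9760 mm/d equivalent
ET₀ = 0.0023 × 8.9760 × (23.50 + 17.8) × √13.8 = 0.0023 × 8.9760 × 41.30 × 3.7148 = 3.1674 mm/d
ETc = Kc × ET₀ = 0.69 × 3.1674 = 2.1855 mm/d
Over 14 days: 2.1855 × 14 = 30.597 mm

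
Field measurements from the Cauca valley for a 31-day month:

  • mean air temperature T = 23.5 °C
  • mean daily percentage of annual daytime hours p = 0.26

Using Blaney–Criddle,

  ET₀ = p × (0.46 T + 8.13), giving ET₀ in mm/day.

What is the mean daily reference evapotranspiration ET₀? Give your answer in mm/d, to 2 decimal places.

ET₀ = 0.26 × (0.46 × 23.5 + 8.13) = 0.26 × 18.940 = 4.9244 mm/d

4.92 mm/d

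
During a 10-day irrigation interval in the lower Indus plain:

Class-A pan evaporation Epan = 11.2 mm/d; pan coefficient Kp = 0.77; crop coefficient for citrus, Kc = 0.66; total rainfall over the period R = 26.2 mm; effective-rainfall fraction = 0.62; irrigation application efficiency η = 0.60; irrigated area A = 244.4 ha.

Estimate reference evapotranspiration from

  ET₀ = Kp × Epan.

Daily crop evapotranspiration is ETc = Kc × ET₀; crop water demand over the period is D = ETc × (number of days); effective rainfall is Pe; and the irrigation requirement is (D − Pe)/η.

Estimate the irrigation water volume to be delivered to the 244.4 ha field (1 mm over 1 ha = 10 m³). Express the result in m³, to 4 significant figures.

ET₀ = 0.77 × 11.2 = 8.6240 mm/d
ETc = Kc × ET₀ = 0.66 × 8.6240 = 5.6918 mm/d
Crop demand D = ETc × 10 d = 5.6918 × 10 = 56.918 mm
Pe = 0.62 × 26.2 = 16.244 mm
D − Pe = 56.918 − 16.244 = 40.674 mm
Gross irrigation = 40.674 / 0.60 = 67.790 mm
Volume = 67.790 mm × 244.4 ha × 10 = 165678.8 m³

165700 m³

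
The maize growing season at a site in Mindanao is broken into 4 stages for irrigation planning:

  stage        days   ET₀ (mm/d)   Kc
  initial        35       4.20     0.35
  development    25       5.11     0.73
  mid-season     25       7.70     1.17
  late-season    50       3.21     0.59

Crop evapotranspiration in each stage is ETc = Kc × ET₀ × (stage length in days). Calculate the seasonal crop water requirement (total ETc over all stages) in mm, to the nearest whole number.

465 mm

initial: 0.35 × 4.20 × 35 = 51.45 mm
development: 0.73 × 5.11 × 25 = 93.26 mm
mid-season: 1.17 × 7.70 × 25 = 225.23 mm
late-season: 0.59 × 3.21 × 50 = 94.70 mm
Seasonal total = 464.64 mm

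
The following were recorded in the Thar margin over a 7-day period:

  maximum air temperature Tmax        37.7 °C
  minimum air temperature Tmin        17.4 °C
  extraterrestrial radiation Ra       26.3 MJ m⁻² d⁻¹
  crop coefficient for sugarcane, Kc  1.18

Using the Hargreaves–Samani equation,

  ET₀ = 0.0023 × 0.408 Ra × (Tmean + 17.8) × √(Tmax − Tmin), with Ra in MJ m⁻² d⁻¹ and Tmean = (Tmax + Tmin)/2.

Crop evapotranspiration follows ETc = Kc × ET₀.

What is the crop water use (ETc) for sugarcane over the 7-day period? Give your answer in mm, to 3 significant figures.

41.7 mm

Tmean = (37.7 + 17.4)/2 = 27.55 °C
0.408 Ra = 0.408 × 26.3 = 10.7304 mm/d equivalent
ET₀ = 0.0023 × 10.7304 × (27.55 + 17.8) × √20.3 = 0.0023 × 10.7304 × 45.35 × 4.5056 = 5.0428 mm/d
ETc = Kc × ET₀ = 1.18 × 5.0428 = 5.9505 mm/d
Over 7 days: 5.9505 × 7 = 41.654 mm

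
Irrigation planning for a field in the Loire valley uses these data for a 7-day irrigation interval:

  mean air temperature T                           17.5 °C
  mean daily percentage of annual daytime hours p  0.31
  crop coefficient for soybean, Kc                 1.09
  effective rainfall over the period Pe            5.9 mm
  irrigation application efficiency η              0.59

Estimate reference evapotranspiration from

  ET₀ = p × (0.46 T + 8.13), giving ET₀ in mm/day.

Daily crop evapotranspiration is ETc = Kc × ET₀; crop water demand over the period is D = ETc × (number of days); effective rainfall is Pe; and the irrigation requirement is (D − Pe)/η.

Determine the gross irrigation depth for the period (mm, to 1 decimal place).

54.9 mm

ET₀ = 0.31 × (0.46 × 17.5 + 8.13) = 0.31 × 16.180 = 5.0158 mm/d
ETc = Kc × ET₀ = 1.09 × 5.0158 = 5.4672 mm/d
Crop demand D = ETc × 7 d = 5.4672 × 7 = 38.270 mm
D − Pe = 38.270 − 5.9 = 32.370 mm
Gross irrigation = 32.370 / 0.59 = 54.864 mm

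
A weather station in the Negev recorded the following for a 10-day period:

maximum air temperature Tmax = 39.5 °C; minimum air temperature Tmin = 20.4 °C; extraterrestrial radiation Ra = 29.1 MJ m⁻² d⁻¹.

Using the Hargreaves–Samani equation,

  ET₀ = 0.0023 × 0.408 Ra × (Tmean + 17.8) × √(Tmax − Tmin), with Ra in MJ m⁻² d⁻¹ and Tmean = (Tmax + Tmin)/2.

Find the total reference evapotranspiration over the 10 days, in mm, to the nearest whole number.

57 mm

Tmean = (39.5 + 20.4)/2 = 29.95 °C
0.408 Ra = 0.408 × 29.1 = 11.8728 mm/d equivalent
ET₀ = 0.0023 × 11.8728 × (29.95 + 17.8) × √19.1 = 0.0023 × 11.8728 × 47.75 × 4.3704 = 5.6987 mm/d
Over 10 days: 5.6987 × 10 = 56.987 mm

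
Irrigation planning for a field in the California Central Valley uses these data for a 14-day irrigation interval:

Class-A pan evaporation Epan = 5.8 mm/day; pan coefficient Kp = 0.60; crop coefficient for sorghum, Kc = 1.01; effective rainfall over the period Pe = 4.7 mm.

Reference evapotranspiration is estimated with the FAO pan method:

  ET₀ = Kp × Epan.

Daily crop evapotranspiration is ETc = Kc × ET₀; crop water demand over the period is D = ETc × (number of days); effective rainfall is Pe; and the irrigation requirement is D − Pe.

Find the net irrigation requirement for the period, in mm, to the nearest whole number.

45 mm

ET₀ = 0.60 × 5.8 = 3.4800 mm/d
ETc = Kc × ET₀ = 1.01 × 3.4800 = 3.5148 mm/d
Crop demand D = ETc × 14 d = 3.5148 × 14 = 49.207 mm
D − Pe = 49.207 − 4.7 = 44.507 mm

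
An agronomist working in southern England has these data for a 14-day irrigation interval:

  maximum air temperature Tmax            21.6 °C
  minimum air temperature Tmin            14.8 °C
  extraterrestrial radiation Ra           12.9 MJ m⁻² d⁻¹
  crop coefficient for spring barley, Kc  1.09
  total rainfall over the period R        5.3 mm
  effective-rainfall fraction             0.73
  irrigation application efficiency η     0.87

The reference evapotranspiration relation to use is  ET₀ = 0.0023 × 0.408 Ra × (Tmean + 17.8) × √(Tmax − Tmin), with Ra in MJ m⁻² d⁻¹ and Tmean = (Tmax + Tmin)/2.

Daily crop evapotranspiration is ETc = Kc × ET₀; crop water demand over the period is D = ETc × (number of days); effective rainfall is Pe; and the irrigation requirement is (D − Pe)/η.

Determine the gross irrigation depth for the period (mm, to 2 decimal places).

Tmean = (21.6 + 14.8)/2 = 18.20 °C
0.408 Ra = 0.408 × 12.9 = 5.2632 mm/d equivalent
ET₀ = 0.0023 × 5.2632 × (18.20 + 17.8) × √6.8 = 0.0023 × 5.2632 × 36.00 × 2.6077 = 1.1364 mm/d
ETc = Kc × ET₀ = 1.09 × 1.1364 = 1.2387 mm/d
Crop demand D = ETc × 14 d = 1.2387 × 14 = 17.342 mm
Pe = 0.73 × 5.3 = 3.869 mm
D − Pe = 17.342 − 3.869 = 13.473 mm
Gross irrigation = 13.473 / 0.87 = 15.486 mm

15.49 mm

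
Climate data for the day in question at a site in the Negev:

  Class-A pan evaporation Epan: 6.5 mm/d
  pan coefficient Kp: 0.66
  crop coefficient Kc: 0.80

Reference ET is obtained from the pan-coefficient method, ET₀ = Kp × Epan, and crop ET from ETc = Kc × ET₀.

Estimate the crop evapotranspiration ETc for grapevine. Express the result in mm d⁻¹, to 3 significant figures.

ET₀ = 0.66 × 6.5 = 4.2900 mm/d
ETc = Kc × ET₀ = 0.80 × 4.2900 = 3.4320 mm/d

3.43 mm d⁻¹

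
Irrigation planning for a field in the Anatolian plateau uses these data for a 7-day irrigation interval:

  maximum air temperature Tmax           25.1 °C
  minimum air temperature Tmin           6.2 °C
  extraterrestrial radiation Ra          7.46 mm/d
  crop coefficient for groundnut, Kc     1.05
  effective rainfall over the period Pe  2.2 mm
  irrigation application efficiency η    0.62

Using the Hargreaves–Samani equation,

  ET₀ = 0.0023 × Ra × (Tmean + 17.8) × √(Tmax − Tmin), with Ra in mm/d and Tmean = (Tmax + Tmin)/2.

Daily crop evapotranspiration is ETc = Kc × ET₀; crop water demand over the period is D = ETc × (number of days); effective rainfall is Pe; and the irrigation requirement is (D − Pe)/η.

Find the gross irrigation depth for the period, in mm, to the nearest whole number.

Tmean = (25.1 + 6.2)/2 = 15.65 °C
ET₀ = 0.0023 × 7.46 × (15.65 + 17.8) × √18.9 = 0.0023 × 7.46 × 33.45 × 4.3474 = 2.4951 mm/d
ETc = Kc × ET₀ = 1.05 × 2.4951 = 2.6199 mm/d
Crop demand D = ETc × 7 d = 2.6199 × 7 = 18.339 mm
D − Pe = 18.339 − 2.2 = 16.139 mm
Gross irrigation = 16.139 / 0.62 = 26.031 mm

26 mm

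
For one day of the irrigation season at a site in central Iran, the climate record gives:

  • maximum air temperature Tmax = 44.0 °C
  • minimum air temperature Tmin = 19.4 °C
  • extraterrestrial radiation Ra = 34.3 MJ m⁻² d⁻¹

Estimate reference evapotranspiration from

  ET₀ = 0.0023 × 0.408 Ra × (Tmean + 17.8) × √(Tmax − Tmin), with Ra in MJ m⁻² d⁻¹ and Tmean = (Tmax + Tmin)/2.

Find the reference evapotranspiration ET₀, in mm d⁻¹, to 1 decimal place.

7.9 mm d⁻¹

Tmean = (44.0 + 19.4)/2 = 31.70 °C
0.408 Ra = 0.408 × 34.3 = 13.9944 mm/d equivalent
ET₀ = 0.0023 × 13.9944 × (31.70 + 17.8) × √24.6 = 0.0023 × 13.9944 × 49.50 × 4.9598 = 7.9023 mm/d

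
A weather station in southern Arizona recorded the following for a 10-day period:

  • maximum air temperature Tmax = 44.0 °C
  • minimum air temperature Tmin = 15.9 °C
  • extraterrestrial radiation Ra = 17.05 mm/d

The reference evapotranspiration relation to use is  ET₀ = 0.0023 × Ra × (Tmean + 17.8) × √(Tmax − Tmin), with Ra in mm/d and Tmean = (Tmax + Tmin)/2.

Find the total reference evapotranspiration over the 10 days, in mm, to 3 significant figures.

99.3 mm

Tmean = (44.0 + 15.9)/2 = 29.95 °C
ET₀ = 0.0023 × 17.05 × (29.95 + 17.8) × √28.1 = 0.0023 × 17.05 × 47.75 × 5.3009 = 9.9260 mm/d
Over 10 days: 9.9260 × 10 = 99.260 mm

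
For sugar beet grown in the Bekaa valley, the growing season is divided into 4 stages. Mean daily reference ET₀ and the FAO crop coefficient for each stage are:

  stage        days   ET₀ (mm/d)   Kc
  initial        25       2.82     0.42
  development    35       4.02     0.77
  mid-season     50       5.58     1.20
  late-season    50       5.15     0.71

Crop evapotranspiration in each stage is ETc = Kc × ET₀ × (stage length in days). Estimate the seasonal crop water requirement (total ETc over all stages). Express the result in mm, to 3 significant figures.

initial: 0.42 × 2.82 × 25 = 29.61 mm
development: 0.77 × 4.02 × 35 = 108.34 mm
mid-season: 1.20 × 5.58 × 50 = 334.80 mm
late-season: 0.71 × 5.15 × 50 = 182.83 mm
Seasonal total = 655.58 mm

656 mm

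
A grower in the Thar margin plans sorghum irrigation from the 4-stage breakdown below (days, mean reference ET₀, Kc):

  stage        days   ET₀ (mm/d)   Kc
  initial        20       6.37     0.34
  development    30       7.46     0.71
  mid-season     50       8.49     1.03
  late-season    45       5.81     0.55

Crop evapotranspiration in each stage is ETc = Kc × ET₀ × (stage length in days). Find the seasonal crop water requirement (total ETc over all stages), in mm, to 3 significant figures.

initial: 0.34 × 6.37 × 20 = 43.32 mm
development: 0.71 × 7.46 × 30 = 158.90 mm
mid-season: 1.03 × 8.49 × 50 = 437.24 mm
late-season: 0.55 × 5.81 × 45 = 143.80 mm
Seasonal total = 783.26 mm

783 mm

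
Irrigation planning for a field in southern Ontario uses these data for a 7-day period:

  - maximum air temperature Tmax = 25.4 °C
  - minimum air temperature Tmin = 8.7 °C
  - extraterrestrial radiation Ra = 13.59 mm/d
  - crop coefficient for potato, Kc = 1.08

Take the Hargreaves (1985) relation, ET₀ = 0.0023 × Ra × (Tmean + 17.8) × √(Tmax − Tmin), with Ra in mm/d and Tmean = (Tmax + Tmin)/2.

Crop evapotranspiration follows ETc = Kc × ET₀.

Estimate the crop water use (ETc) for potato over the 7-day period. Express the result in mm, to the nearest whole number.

34 mm

Tmean = (25.4 + 8.7)/2 = 17.05 °C
ET₀ = 0.0023 × 13.59 × (17.05 + 17.8) × √16.7 = 0.0023 × 13.59 × 34.85 × 4.0866 = 4.4516 mm/d
ETc = Kc × ET₀ = 1.08 × 4.4516 = 4.8077 mm/d
Over 7 days: 4.8077 × 7 = 33.654 mm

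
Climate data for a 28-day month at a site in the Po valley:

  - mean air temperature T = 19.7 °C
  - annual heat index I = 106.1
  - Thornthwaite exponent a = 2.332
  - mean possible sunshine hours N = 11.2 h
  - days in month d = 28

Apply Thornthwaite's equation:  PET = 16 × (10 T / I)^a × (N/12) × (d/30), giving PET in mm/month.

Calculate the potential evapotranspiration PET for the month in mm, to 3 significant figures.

10T/I = 10 × 19.7 / 106.1 = 1.8567
(10T/I)^a = 1.8567^2.332 = 4.2336
Uncorrected PET = 16 × 4.2336 = 67.738 mm
Correction = (N/12)(d/30) = (11.2/12)(28/30) = 0.8711
PET = 67.738 × 0.8711 = 59.007 mm/month

59.0 mm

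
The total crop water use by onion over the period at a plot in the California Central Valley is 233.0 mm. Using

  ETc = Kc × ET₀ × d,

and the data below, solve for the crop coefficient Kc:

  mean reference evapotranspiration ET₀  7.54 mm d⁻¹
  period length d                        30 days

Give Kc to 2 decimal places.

1.03

ETc = Kc × ET₀ × d  ⇒  Kc = ETc / (ET₀ × d)
Kc = 233.0 / (7.54 × 30) = 233.0 / 226.20 = 1.0301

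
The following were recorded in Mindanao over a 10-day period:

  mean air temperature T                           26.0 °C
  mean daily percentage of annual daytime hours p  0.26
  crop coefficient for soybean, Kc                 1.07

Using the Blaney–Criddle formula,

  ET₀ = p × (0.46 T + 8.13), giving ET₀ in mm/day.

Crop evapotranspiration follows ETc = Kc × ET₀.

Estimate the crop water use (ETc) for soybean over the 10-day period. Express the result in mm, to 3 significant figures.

ET₀ = 0.26 × (0.46 × 26.0 + 8.13) = 0.26 × 20.090 = 5.2234 mm/d
ETc = Kc × ET₀ = 1.07 × 5.2234 = 5.5890 mm/d
Over 10 days: 5.5890 × 10 = 55.890 mm

55.9 mm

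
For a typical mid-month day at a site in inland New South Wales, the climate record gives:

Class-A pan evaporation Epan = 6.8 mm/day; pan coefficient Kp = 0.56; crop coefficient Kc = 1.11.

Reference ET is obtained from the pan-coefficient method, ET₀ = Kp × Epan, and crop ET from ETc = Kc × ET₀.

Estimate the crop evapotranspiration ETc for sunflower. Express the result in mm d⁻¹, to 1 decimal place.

4.2 mm d⁻¹

ET₀ = 0.56 × 6.8 = 3.8080 mm/d
ETc = Kc × ET₀ = 1.11 × 3.8080 = 4.2269 mm/d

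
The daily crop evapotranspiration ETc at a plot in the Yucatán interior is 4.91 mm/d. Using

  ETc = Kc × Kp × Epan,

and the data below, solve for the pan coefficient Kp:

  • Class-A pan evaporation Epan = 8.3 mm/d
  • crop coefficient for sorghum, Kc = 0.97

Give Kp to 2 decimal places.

ETc = Kc × Kp × Epan  ⇒  Kp = ETc / (Kc × Epan)
Kp = 4.91 / (0.97 × 8.3) = 4.91 / 8.051 = 0.6099

0.61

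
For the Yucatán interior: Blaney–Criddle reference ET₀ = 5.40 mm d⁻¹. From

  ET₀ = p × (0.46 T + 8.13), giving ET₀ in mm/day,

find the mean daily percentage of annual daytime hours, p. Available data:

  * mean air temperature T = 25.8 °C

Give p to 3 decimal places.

p = ET₀ / (0.46 T + 8.13) = 5.40 / (0.46 × 25.8 + 8.13) = 5.40 / 19.998 = 0.2700

0.270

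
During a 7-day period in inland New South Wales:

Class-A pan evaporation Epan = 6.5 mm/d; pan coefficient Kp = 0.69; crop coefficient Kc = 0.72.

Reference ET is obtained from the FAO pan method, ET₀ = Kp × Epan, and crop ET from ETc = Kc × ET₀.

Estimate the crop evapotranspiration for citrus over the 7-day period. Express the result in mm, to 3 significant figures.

22.6 mm

ET₀ = 0.69 × 6.5 = 4.4850 mm/d
ETc = Kc × ET₀ = 0.72 × 4.4850 = 3.2292 mm/d
Over 7 days: 3.2292 × 7 = 22.604 mm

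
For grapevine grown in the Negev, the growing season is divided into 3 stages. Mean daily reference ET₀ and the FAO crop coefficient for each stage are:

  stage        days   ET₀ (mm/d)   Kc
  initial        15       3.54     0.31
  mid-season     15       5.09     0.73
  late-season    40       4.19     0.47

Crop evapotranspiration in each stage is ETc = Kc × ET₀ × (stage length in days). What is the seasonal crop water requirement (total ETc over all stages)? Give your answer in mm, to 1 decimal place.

151.0 mm

initial: 0.31 × 3.54 × 15 = 16.46 mm
mid-season: 0.73 × 5.09 × 15 = 55.74 mm
late-season: 0.47 × 4.19 × 40 = 78.77 mm
Seasonal total = 150.97 mm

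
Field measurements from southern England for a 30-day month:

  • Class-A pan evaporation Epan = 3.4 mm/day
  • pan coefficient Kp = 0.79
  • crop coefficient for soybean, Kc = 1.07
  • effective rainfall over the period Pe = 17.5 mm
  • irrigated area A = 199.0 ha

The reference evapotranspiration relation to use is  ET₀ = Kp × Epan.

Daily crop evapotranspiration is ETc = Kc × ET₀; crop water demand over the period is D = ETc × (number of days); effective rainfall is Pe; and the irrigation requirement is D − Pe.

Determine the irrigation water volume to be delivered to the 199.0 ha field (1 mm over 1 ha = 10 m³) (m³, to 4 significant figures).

ET₀ = 0.79 × 3.4 = 2.6860 mm/d
ETc = Kc × ET₀ = 1.07 × 2.6860 = 2.8740 mm/d
Crop demand D = ETc × 30 d = 2.8740 × 30 = 86.220 mm
D − Pe = 86.220 − 17.5 = 68.720 mm
Volume = 68.720 mm × 199.0 ha × 10 = 136752.8 m³

136800 m³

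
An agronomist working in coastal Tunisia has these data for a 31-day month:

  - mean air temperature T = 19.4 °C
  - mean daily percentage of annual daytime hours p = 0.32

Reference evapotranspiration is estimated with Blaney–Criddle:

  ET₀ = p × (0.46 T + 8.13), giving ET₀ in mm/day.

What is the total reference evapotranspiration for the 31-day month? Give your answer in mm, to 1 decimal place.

169.2 mm

ET₀ = 0.32 × (0.46 × 19.4 + 8.13) = 0.32 × 17.054 = 5.4573 mm/d
Monthly total = 5.4573 × 31 = 169.176 mm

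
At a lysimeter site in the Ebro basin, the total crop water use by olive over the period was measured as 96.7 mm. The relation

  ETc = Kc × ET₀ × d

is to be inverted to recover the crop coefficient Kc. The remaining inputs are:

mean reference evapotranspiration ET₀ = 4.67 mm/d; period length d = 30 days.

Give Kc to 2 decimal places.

ETc = Kc × ET₀ × d  ⇒  Kc = ETc / (ET₀ × d)
Kc = 96.7 / (4.67 × 30) = 96.7 / 140.10 = 0.6902

0.69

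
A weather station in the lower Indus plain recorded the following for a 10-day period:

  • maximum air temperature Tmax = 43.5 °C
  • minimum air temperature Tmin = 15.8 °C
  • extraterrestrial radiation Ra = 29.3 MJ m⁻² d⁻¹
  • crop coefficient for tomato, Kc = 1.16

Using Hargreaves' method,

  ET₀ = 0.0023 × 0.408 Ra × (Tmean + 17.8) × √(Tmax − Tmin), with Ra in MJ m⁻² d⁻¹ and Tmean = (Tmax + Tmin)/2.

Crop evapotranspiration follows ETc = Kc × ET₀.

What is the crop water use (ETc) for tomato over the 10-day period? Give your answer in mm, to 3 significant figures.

Tmean = (43.5 + 15.8)/2 = 29.65 °C
0.408 Ra = 0.408 × 29.3 = 11.9544 mm/d equivalent
ET₀ = 0.0023 × 11.9544 × (29.65 + 17.8) × √27.7 = 0.0023 × 11.9544 × 47.45 × 5.2631 = 6.8665 mm/d
ETc = Kc × ET₀ = 1.16 × 6.8665 = 7.9651 mm/d
Over 10 days: 7.9651 × 10 = 79.651 mm

79.7 mm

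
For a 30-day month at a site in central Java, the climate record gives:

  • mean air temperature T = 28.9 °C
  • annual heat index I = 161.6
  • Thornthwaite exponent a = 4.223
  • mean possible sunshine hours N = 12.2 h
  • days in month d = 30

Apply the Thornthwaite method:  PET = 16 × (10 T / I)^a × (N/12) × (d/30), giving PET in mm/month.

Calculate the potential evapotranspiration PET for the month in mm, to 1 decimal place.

189.4 mm

10T/I = 10 × 28.9 / 161.6 = 1.7884
(10T/I)^a = 1.7884^4.223 = 11.6455
Uncorrected PET = 16 × 11.6455 = 186.328 mm
Correction = (N/12)(d/30) = (12.2/12)(30/30) = 1.0167
PET = 186.328 × 1.0167 = 189.440 mm/month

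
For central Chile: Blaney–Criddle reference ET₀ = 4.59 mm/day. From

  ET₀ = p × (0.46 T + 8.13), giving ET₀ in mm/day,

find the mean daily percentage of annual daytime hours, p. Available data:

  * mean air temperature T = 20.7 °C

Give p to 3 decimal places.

p = ET₀ / (0.46 T + 8.13) = 4.59 / (0.46 × 20.7 + 8.13) = 4.59 / 17.652 = 0.2600

0.260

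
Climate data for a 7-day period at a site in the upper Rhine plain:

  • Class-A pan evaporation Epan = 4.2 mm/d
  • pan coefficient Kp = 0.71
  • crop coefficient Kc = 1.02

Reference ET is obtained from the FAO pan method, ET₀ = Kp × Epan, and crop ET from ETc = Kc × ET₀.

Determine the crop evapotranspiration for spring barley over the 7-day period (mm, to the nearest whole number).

ET₀ = 0.71 × 4.2 = 2.9820 mm/d
ETc = Kc × ET₀ = 1.02 × 2.9820 = 3.0416 mm/d
Over 7 days: 3.0416 × 7 = 21.291 mm

21 mm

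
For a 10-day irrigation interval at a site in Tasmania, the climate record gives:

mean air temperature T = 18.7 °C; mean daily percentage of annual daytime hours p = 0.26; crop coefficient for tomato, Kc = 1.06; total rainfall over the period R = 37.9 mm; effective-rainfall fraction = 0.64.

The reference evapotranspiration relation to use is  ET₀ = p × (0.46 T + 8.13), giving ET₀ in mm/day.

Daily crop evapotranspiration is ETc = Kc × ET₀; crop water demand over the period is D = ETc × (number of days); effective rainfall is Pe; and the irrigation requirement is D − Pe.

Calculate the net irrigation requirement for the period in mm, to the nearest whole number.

22 mm

ET₀ = 0.26 × (0.46 × 18.7 + 8.13) = 0.26 × 16.732 = 4.3503 mm/d
ETc = Kc × ET₀ = 1.06 × 4.3503 = 4.6113 mm/d
Crop demand D = ETc × 10 d = 4.6113 × 10 = 46.113 mm
Pe = 0.64 × 37.9 = 24.256 mm
D − Pe = 46.113 − 24.256 = 21.857 mm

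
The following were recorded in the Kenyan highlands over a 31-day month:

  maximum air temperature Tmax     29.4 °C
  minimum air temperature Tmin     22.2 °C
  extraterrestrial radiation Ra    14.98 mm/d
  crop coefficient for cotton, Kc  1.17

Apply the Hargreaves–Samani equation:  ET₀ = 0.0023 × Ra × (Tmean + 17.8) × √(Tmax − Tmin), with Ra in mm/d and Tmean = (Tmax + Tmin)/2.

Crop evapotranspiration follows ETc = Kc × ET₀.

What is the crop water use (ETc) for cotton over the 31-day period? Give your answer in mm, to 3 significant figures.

146 mm

Tmean = (29.4 + 22.2)/2 = 25.80 °C
ET₀ = 0.0023 × 14.98 × (25.80 + 17.8) × √7.2 = 0.0023 × 14.98 × 43.60 × 2.6833 = 4.0308 mm/d
ETc = Kc × ET₀ = 1.17 × 4.0308 = 4.7160 mm/d
Over 31 days: 4.7160 × 31 = 146.196 mm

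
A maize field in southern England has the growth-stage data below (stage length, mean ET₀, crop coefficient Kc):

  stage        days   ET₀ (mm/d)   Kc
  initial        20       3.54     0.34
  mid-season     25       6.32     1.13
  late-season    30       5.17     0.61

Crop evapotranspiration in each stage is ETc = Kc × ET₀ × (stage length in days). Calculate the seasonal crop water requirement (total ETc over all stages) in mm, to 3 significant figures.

297 mm

initial: 0.34 × 3.54 × 20 = 24.07 mm
mid-season: 1.13 × 6.32 × 25 = 178.54 mm
late-season: 0.61 × 5.17 × 30 = 94.61 mm
Seasonal total = 297.22 mm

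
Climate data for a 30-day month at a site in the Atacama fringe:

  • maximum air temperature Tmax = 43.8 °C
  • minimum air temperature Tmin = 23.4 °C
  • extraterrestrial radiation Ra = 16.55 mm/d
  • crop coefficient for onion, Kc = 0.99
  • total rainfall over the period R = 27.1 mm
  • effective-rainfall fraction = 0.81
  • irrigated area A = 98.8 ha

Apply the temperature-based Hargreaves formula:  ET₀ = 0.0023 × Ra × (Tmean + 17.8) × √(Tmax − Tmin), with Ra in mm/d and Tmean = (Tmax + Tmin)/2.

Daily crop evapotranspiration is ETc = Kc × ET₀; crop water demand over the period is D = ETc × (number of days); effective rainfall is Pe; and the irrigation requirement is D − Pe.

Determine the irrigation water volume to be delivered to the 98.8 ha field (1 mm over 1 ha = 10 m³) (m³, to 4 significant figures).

Tmean = (43.8 + 23.4)/2 = 33.60 °C
ET₀ = 0.0023 × 16.55 × (33.60 + 17.8) × √20.4 = 0.0023 × 16.55 × 51.40 × 4.5166 = 8.8369 mm/d
ETc = Kc × ET₀ = 0.99 × 8.8369 = 8.7485 mm/d
Crop demand D = ETc × 30 d = 8.7485 × 30 = 262.455 mm
Pe = 0.81 × 27.1 = 21.951 mm
D − Pe = 262.455 − 21.951 = 240.504 mm
Volume = 240.504 mm × 98.8 ha × 10 = 237618.0 m³

237600 m³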